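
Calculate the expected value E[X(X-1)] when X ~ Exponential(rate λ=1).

E[X(X-1)] = E[X² - X] = E[X²] - E[X]
E[X] = 1
E[X²] = Var(X) + (E[X])² = 1 + (1)² = 2
E[X(X-1)] = 2 - 1 = 1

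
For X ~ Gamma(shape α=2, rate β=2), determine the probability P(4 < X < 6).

P(4 < X < 6) = ∫_{4}^{6} f(x) dx
where f(x) = 4 x e^{- 2 x}
= \frac{-13 + 9 e^{4}}{e^{12}}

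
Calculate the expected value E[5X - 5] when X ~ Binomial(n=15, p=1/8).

For X ~ Binomial(n=15, p=1/8):
E[X] = \frac{15}{8}
E[5X - 5] = 5 × E[X] - 5 = \frac{35}{8}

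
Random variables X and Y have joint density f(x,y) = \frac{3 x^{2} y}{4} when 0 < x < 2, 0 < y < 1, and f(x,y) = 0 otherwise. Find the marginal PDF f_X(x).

f_X(x) = ∫_0^1 f(x,y) dy
= ∫_0^1 \frac{3 x^{2} y}{4} dy
= \frac{3 x^{2}}{8} for 0 < x < 2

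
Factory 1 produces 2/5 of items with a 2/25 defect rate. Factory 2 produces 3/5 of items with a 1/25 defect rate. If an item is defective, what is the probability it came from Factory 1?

Using Bayes' theorem:
P(F1) = 2/5, P(D|F1) = 2/25
P(F2) = 3/5, P(D|F2) = 1/25
P(D) = P(D|F1)P(F1) + P(D|F2)P(F2)
     = \frac{7}{125}
P(F1|D) = P(D|F1)P(F1) / P(D)
= \frac{4}{7}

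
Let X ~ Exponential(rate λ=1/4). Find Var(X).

For X ~ Exponential(rate λ=1/4):
Var(X) = 16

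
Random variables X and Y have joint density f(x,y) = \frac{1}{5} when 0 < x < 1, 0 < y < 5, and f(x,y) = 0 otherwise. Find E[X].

f_X(x) = ∫_0^5 \frac{1}{5} dy = 1
E[X] = ∫_0^1 x × (1) dx = \frac{1}{2}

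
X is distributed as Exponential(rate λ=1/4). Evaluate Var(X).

For X ~ Exponential(rate λ=1/4):
Var(X) = 16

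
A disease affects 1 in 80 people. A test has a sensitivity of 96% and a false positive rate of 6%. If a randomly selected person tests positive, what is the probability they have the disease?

Let D = the rare event, + = positive/flagged.
P(D) = 1/80
P(+|D) = 96/100 = 24/25
P(+|D') = 6/100 = 3/50
P(+) = P(+|D)P(D) + P(+|D')P(D')
     = \frac{24}{25} × \frac{1}{80} + \frac{3}{50} × \frac{79}{80}
     = \frac{57}{800}
P(D|+) = P(+|D)P(D)/P(+) = \frac{16}{95}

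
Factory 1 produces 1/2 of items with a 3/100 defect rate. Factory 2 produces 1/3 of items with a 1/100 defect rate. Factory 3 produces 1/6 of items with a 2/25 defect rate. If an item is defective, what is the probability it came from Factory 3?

Using Bayes' theorem:
P(F1) = 1/2, P(D|F1) = 3/100
P(F2) = 1/3, P(D|F2) = 1/100
P(F3) = 1/6, P(D|F3) = 2/25
P(D) = P(D|F1)P(F1) + P(D|F2)P(F2) + P(D|F3)P(F3)
     = \frac{19}{600}
P(F3|D) = P(D|F3)P(F3) / P(D)
= \frac{8}{19}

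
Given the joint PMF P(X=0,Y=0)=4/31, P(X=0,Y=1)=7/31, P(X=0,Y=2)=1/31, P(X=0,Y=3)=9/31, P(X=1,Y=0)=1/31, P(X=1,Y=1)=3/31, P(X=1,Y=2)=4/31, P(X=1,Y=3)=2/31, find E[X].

First find marginal of X:
P(X=0) = 21/31
P(X=1) = 10/31
E[X] = 0 × 21/31 + 1 × 10/31 = 10/31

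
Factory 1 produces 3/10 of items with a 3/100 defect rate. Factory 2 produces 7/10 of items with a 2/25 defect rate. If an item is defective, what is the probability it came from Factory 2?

Using Bayes' theorem:
P(F1) = 3/10, P(D|F1) = 3/100
P(F2) = 7/10, P(D|F2) = 2/25
P(D) = P(D|F1)P(F1) + P(D|F2)P(F2)
     = \frac{13}{200}
P(F2|D) = P(D|F2)P(F2) / P(D)
= \frac{56}{65}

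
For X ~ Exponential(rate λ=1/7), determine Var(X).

For X ~ Exponential(rate λ=1/7):
Var(X) = 49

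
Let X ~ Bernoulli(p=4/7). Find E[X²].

Using the identity E[X²] = Var(X) + (E[X])²:
E[X] = \frac{4}{7}
Var(X) = \frac{12}{49}
E[X²] = \frac{12}{49} + (\frac{4}{7})²
= \frac{4}{7}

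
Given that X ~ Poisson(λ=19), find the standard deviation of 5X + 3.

For X ~ Poisson(λ=19):
Var(X) = 19
SD(X) = √(Var(X)) = √(19) = \sqrt{19}
SD(5X + 3) = |5| × SD(X) = 5 × \sqrt{19} = 5 \sqrt{19}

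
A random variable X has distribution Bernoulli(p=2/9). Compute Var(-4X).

For X ~ Bernoulli(p=2/9):
Var(X) = \frac{14}{81}
Var(-4X) = (-4)² × Var(X) = 16 × \frac{14}{81} = \frac{224}{81}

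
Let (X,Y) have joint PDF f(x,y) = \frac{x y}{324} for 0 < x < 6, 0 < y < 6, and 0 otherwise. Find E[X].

f_X(x) = ∫_0^6 \frac{x y}{324} dy = \frac{x}{18}
E[X] = ∫_0^6 x × (\frac{x}{18}) dx = 4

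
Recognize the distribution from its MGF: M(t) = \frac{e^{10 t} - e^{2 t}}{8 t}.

The MGF M(t) = \frac{e^{10 t} - e^{2 t}}{8 t} is the standard form for the Uniform distribution.
Comparing with the known MGF formula identifies: Uniform(2, 10)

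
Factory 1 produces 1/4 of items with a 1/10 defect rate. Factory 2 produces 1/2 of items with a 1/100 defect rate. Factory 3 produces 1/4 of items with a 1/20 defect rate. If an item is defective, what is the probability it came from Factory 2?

Using Bayes' theorem:
P(F1) = 1/4, P(D|F1) = 1/10
P(F2) = 1/2, P(D|F2) = 1/100
P(F3) = 1/4, P(D|F3) = 1/20
P(D) = P(D|F1)P(F1) + P(D|F2)P(F2) + P(D|F3)P(F3)
     = \frac{17}{400}
P(F2|D) = P(D|F2)P(F2) / P(D)
= \frac{2}{17}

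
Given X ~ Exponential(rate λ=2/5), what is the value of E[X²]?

Using the identity E[X²] = Var(X) + (E[X])²:
E[X] = \frac{5}{2}
Var(X) = \frac{25}{4}
E[X²] = \frac{25}{4} + (\frac{5}{2})²
= \frac{25}{2}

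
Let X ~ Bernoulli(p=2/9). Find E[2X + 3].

For X ~ Bernoulli(p=2/9):
E[X] = \frac{2}{9}
E[2X + 3] = 2 × E[X] + 3 = \frac{31}{9}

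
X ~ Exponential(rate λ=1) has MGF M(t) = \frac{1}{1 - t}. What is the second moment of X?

To find E[X^2], compute M^(2)(0):
M^(1)(t) = \frac{1}{\left(1 - t\right)^{2}}
M^(2)(t) = \frac{2}{\left(1 - t\right)^{3}}
M^(2)(0) = 2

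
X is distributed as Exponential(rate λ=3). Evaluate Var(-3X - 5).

For X ~ Exponential(rate λ=3):
Var(X) = \frac{1}{9}
Var(-3X - 5) = (-3)² × Var(X) = 9 × \frac{1}{9} = 1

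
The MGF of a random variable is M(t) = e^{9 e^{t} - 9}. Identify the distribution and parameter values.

The MGF M(t) = e^{9 e^{t} - 9} is the standard form for the Poisson distribution.
Comparing with the known MGF formula identifies: Poisson(λ=9)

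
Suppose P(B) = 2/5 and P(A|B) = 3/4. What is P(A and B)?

By definition, P(A|B) = P(A ∩ B) / P(B)
So P(A ∩ B) = P(A|B) × P(B)
= 3/4 × 2/5
= 3/10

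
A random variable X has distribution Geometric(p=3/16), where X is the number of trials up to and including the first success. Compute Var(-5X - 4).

For X ~ Geometric(p=3/16), where X is the number of trials up to and including the first success:
Var(X) = \frac{208}{9}
Var(-5X - 4) = (-5)² × Var(X) = 25 × \frac{208}{9} = \frac{5200}{9}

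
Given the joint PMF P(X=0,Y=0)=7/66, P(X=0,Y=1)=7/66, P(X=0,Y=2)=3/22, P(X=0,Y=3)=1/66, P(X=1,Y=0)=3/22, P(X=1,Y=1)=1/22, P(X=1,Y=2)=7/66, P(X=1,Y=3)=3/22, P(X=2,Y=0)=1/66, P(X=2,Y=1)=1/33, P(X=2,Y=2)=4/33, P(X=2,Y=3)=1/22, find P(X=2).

P(X=2) = P(X=2,Y=0) + P(X=2,Y=1) + P(X=2,Y=2) + P(X=2,Y=3)
= 1/66 + 1/33 + 4/33 + 1/22
= 7/33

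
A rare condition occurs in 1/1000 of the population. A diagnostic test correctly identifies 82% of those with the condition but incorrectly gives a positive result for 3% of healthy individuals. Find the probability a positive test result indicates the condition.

Let D = the rare event, + = positive/flagged.
P(D) = 1/1000
P(+|D) = 82/100 = 41/50
P(+|D') = 3/100
P(+) = P(+|D)P(D) + P(+|D')P(D')
     = \frac{41}{50} × \frac{1}{1000} + \frac{3}{100} × \frac{999}{1000}
     = \frac{3079}{100000}
P(D|+) = P(+|D)P(D)/P(+) = \frac{82}{3079}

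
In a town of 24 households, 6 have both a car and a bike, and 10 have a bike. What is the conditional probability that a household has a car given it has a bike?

P(A ∩ B) = 6/24 = 1/4
P(B) = 10/24 = 5/12
P(A|B) = P(A ∩ B) / P(B) = (1/4) / (5/12) = 3/5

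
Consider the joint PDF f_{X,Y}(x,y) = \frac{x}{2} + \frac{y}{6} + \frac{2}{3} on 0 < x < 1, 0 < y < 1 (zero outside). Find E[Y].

E[Y] = ∫_0^1 ∫_0^1 y × f(x,y) dx dy
= \frac{37}{72}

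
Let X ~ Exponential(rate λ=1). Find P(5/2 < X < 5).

P(5/2 < X < 5) = ∫_{5/2}^{5} f(x) dx
where f(x) = e^{- x}
= - \frac{1}{e^{5}} + e^{- \frac{5}{2}}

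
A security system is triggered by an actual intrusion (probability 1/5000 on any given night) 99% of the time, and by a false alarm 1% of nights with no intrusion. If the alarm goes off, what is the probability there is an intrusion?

Let D = the rare event, + = positive/flagged.
P(D) = 1/5000
P(+|D) = 99/100
P(+|D') = 1/100
P(+) = P(+|D)P(D) + P(+|D')P(D')
     = \frac{99}{100} × \frac{1}{5000} + \frac{1}{100} × \frac{4999}{5000}
     = \frac{2549}{250000}
P(D|+) = P(+|D)P(D)/P(+) = \frac{99}{5098}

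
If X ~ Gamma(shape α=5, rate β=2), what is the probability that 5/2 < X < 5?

P(5/2 < X < 5) = ∫_{5/2}^{5} f(x) dx
where f(x) = \frac{4 x^{4} e^{- 2 x}}{3}
= \frac{-15464 + 1569 e^{5}}{24 e^{10}}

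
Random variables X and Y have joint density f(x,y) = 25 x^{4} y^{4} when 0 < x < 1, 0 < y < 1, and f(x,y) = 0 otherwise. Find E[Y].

E[Y] = ∫_0^1 ∫_0^1 y × f(x,y) dx dy
= \frac{5}{6}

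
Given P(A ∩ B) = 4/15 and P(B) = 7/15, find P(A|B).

P(A|B) = P(A ∩ B) / P(B)
= (4/15) / (7/15)
= 4/7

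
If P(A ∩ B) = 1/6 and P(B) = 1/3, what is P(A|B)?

P(A|B) = P(A ∩ B) / P(B)
= (1/6) / (1/3)
= 1/2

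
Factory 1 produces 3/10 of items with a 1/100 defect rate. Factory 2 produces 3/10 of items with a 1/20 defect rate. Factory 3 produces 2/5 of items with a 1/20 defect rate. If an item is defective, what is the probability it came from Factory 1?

Using Bayes' theorem:
P(F1) = 3/10, P(D|F1) = 1/100
P(F2) = 3/10, P(D|F2) = 1/20
P(F3) = 2/5, P(D|F3) = 1/20
P(D) = P(D|F1)P(F1) + P(D|F2)P(F2) + P(D|F3)P(F3)
     = \frac{19}{500}
P(F1|D) = P(D|F1)P(F1) / P(D)
= \frac{3}{38}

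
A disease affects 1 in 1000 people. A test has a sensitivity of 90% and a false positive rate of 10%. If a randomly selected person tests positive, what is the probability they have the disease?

Let D = the rare event, + = positive/flagged.
P(D) = 1/1000
P(+|D) = 90/100 = 9/10
P(+|D') = 10/100 = 1/10
P(+) = P(+|D)P(D) + P(+|D')P(D')
     = \frac{9}{10} × \frac{1}{1000} + \frac{1}{10} × \frac{999}{1000}
     = \frac{63}{625}
P(D|+) = P(+|D)P(D)/P(+) = \frac{1}{112}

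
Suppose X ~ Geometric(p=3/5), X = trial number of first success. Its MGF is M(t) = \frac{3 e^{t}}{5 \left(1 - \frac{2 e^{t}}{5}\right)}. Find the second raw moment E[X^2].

To find E[X^2], compute M^(2)(0):
M^(1)(t) = \frac{3 e^{t}}{5 \left(1 - \frac{2 e^{t}}{5}\right)} + \frac{6 e^{2 t}}{25 \left(1 - \frac{2 e^{t}}{5}\right)^{2}}
M^(2)(t) = \frac{3 e^{t}}{5 \left(1 - \frac{2 e^{t}}{5}\right)} + \frac{18 e^{2 t}}{25 \left(1 - \frac{2 e^{t}}{5}\right)^{2}} + \frac{24 e^{3 t}}{125 \left(1 - \frac{2 e^{t}}{5}\right)^{3}}
M^(2)(0) = \frac{35}{9}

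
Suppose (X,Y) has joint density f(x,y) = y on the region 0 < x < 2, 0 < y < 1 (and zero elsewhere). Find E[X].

f_X(x) = ∫_0^1 y dy = \frac{1}{2}
E[X] = ∫_0^2 x × (\frac{1}{2}) dx = 1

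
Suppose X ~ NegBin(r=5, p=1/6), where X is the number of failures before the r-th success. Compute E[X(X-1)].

E[X(X-1)] = E[X² - X] = E[X²] - E[X]
E[X] = 25
E[X²] = Var(X) + (E[X])² = 150 + (25)² = 775
E[X(X-1)] = 775 - 25 = 750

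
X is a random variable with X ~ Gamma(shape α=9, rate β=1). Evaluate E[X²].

Using the identity E[X²] = Var(X) + (E[X])²:
E[X] = 9
Var(X) = 9
E[X²] = 9 + (9)²
= 90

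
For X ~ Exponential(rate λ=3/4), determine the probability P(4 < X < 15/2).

P(4 < X < 15/2) = ∫_{4}^{15/2} f(x) dx
where f(x) = \frac{3 e^{- \frac{3 x}{4}}}{4}
= - \frac{1}{e^{\frac{45}{8}}} + e^{-3}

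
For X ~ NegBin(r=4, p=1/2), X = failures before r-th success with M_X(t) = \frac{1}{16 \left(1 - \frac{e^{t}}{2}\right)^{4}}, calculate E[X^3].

To find E[X^3], compute M^(3)(0):
M^(1)(t) = \frac{e^{t}}{8 \left(1 - \frac{e^{t}}{2}\right)^{5}}
M^(2)(t) = \frac{e^{t}}{8 \left(1 - \frac{e^{t}}{2}\right)^{5}} + \frac{5 e^{2 t}}{16 \left(1 - \frac{e^{t}}{2}\right)^{6}}
M^(3)(t) = \frac{e^{t}}{8 \left(1 - \frac{e^{t}}{2}\right)^{5}} + \frac{15 e^{2 t}}{16 \left(1 - \frac{e^{t}}{2}\right)^{6}} + \frac{15 e^{3 t}}{16 \left(1 - \frac{e^{t}}{2}\right)^{7}}
M^(3)(0) = 184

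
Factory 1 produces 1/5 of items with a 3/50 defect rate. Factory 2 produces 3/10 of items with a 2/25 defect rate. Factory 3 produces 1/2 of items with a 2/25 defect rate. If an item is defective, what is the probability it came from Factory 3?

Using Bayes' theorem:
P(F1) = 1/5, P(D|F1) = 3/50
P(F2) = 3/10, P(D|F2) = 2/25
P(F3) = 1/2, P(D|F3) = 2/25
P(D) = P(D|F1)P(F1) + P(D|F2)P(F2) + P(D|F3)P(F3)
     = \frac{19}{250}
P(F3|D) = P(D|F3)P(F3) / P(D)
= \frac{10}{19}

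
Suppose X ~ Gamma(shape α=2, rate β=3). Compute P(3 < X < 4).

P(3 < X < 4) = ∫_{3}^{4} f(x) dx
where f(x) = 9 x e^{- 3 x}
= \frac{-13 + 10 e^{3}}{e^{12}}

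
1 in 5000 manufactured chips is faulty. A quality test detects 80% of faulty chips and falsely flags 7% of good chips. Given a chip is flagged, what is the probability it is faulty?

Let D = the rare event, + = positive/flagged.
P(D) = 1/5000
P(+|D) = 80/100 = 4/5
P(+|D') = 7/100
P(+) = P(+|D)P(D) + P(+|D')P(D')
     = \frac{4}{5} × \frac{1}{5000} + \frac{7}{100} × \frac{4999}{5000}
     = \frac{35073}{500000}
P(D|+) = P(+|D)P(D)/P(+) = \frac{80}{35073}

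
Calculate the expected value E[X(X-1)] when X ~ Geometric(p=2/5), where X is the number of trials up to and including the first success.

E[X(X-1)] = E[X² - X] = E[X²] - E[X]
E[X] = \frac{5}{2}
E[X²] = Var(X) + (E[X])² = \frac{15}{4} + (\frac{5}{2})² = 10
E[X(X-1)] = 10 - \frac{5}{2} = \frac{15}{2}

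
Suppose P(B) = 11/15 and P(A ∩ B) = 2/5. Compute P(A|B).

P(A|B) = P(A ∩ B) / P(B)
= (2/5) / (11/15)
= 6/11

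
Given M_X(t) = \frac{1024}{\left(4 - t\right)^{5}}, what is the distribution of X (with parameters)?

The MGF M(t) = \frac{1024}{\left(4 - t\right)^{5}} is the standard form for the Gamma distribution.
Comparing with the known MGF formula identifies: Gamma(shape α=5, rate β=4)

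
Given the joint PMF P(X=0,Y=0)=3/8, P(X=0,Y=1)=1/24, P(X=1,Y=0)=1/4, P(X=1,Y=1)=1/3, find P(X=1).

P(X=1) = P(X=1,Y=0) + P(X=1,Y=1)
= 1/4 + 1/3
= 7/12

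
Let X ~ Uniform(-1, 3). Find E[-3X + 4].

For X ~ Uniform(-1, 3):
E[X] = 1
E[-3X + 4] = -3 × E[X] + 4 = 1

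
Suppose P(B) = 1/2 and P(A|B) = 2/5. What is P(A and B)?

By definition, P(A|B) = P(A ∩ B) / P(B)
So P(A ∩ B) = P(A|B) × P(B)
= 2/5 × 1/2
= 1/5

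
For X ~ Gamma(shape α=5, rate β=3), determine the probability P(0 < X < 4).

P(0 < X < 4) = ∫_{0}^{4} f(x) dx
where f(x) = \frac{81 x^{4} e^{- 3 x}}{8}
= 1 - \frac{1237}{e^{12}}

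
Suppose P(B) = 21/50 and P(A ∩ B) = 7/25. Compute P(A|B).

P(A|B) = P(A ∩ B) / P(B)
= (7/25) / (21/50)
= 2/3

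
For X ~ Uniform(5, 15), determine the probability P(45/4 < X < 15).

P(45/4 < X < 15) = ∫_{45/4}^{15} f(x) dx
where f(x) = \frac{1}{10}
= \frac{3}{8}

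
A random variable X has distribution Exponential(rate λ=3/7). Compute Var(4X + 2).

For X ~ Exponential(rate λ=3/7):
Var(X) = \frac{49}{9}
Var(4X + 2) = (4)² × Var(X) = 16 × \frac{49}{9} = \frac{784}{9}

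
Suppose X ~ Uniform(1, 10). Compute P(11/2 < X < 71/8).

P(11/2 < X < 71/8) = ∫_{11/2}^{71/8} f(x) dx
where f(x) = \frac{1}{9}
= \frac{3}{8}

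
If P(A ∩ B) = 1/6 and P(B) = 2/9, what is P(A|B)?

P(A|B) = P(A ∩ B) / P(B)
= (1/6) / (2/9)
= 3/4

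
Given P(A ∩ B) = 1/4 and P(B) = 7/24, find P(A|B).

P(A|B) = P(A ∩ B) / P(B)
= (1/4) / (7/24)
= 6/7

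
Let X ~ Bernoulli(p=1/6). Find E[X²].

Using the identity E[X²] = Var(X) + (E[X])²:
E[X] = \frac{1}{6}
Var(X) = \frac{5}{36}
E[X²] = \frac{5}{36} + (\frac{1}{6})²
= \frac{1}{6}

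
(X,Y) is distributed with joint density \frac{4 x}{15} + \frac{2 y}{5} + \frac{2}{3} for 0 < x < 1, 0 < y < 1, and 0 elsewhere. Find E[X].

E[X] = ∫_0^1 ∫_0^1 x × f(x,y) dy dx
= ∫_0^1 ∫_0^1 x × (\frac{4 x}{15} + \frac{2 y}{5} + \frac{2}{3}) dy dx
= \frac{47}{90}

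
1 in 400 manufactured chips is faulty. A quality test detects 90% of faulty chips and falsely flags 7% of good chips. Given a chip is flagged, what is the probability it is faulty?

Let D = the rare event, + = positive/flagged.
P(D) = 1/400
P(+|D) = 90/100 = 9/10
P(+|D') = 7/100
P(+) = P(+|D)P(D) + P(+|D')P(D')
     = \frac{9}{10} × \frac{1}{400} + \frac{7}{100} × \frac{399}{400}
     = \frac{2883}{40000}
P(D|+) = P(+|D)P(D)/P(+) = \frac{30}{961}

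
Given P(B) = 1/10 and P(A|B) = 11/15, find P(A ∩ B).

By definition, P(A|B) = P(A ∩ B) / P(B)
So P(A ∩ B) = P(A|B) × P(B)
= 11/15 × 1/10
= 11/150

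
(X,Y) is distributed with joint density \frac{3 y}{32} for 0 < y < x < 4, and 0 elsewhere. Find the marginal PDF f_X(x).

f_X(x) = ∫_0^x \frac{3 y}{32} dy = \frac{3 x^{2}}{64}
for 0 < x < 4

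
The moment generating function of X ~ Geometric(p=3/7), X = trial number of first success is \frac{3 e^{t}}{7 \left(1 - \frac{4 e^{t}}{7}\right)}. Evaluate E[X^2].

To find E[X^2], compute M^(2)(0):
M^(1)(t) = \frac{3 e^{t}}{7 \left(1 - \frac{4 e^{t}}{7}\right)} + \frac{12 e^{2 t}}{49 \left(1 - \frac{4 e^{t}}{7}\right)^{2}}
M^(2)(t) = \frac{3 e^{t}}{7 \left(1 - \frac{4 e^{t}}{7}\right)} + \frac{36 e^{2 t}}{49 \left(1 - \frac{4 e^{t}}{7}\right)^{2}} + \frac{96 e^{3 t}}{343 \left(1 - \frac{4 e^{t}}{7}\right)^{3}}
M^(2)(0) = \frac{77}{9}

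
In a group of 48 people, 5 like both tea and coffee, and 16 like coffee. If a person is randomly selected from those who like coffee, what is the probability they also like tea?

P(A ∩ B) = 5/48
P(B) = 16/48 = 1/3
P(A|B) = P(A ∩ B) / P(B) = (5/48) / (1/3) = 5/16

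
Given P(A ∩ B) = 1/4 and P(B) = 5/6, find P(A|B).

P(A|B) = P(A ∩ B) / P(B)
= (1/4) / (5/6)
= 3/10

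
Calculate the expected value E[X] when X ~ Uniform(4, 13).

For X ~ Uniform(4, 13), the expected value is:
E[X] = \frac{17}{2}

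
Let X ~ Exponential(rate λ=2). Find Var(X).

For X ~ Exponential(rate λ=2):
Var(X) = \frac{1}{4}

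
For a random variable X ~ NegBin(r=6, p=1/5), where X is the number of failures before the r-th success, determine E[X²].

Using the identity E[X²] = Var(X) + (E[X])²:
E[X] = 24
Var(X) = 120
E[X²] = 120 + (24)²
= 696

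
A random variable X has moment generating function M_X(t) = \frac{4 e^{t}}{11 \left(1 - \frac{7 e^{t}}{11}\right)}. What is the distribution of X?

The MGF M(t) = \frac{4 e^{t}}{11 \left(1 - \frac{7 e^{t}}{11}\right)} is the standard form for the Geometric distribution.
Comparing with the known MGF formula identifies: Geometric(p=4/11), X = trial number of first success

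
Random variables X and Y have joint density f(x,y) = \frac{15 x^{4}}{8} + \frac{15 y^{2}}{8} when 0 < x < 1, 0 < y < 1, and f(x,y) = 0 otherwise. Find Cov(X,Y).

E[XY] = ∫∫ xy × f(x,y) dx dy = \frac{25}{64}
E[X] = \frac{5}{8}
E[Y] = \frac{21}{32}
Cov(X,Y) = E[XY] - E[X]E[Y] = - \frac{5}{256}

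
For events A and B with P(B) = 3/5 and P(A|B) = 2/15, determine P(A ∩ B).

By definition, P(A|B) = P(A ∩ B) / P(B)
So P(A ∩ B) = P(A|B) × P(B)
= 2/15 × 3/5
= 2/25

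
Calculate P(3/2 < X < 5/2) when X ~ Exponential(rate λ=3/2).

P(3/2 < X < 5/2) = ∫_{3/2}^{5/2} f(x) dx
where f(x) = \frac{3 e^{- \frac{3 x}{2}}}{2}
= - \frac{1 - e^{\frac{3}{2}}}{e^{\frac{15}{4}}}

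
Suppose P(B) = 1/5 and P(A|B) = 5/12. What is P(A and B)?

By definition, P(A|B) = P(A ∩ B) / P(B)
So P(A ∩ B) = P(A|B) × P(B)
= 5/12 × 1/5
= 1/12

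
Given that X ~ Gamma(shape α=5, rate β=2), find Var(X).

For X ~ Gamma(shape α=5, rate β=2):
Var(X) = \frac{5}{4}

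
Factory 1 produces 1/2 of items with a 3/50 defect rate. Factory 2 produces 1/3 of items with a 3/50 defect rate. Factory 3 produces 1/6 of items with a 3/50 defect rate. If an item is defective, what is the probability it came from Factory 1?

Using Bayes' theorem:
P(F1) = 1/2, P(D|F1) = 3/50
P(F2) = 1/3, P(D|F2) = 3/50
P(F3) = 1/6, P(D|F3) = 3/50
P(D) = P(D|F1)P(F1) + P(D|F2)P(F2) + P(D|F3)P(F3)
     = \frac{3}{50}
P(F1|D) = P(D|F1)P(F1) / P(D)
= \frac{1}{2}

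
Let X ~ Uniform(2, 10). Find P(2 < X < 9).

P(2 < X < 9) = ∫_{2}^{9} f(x) dx
where f(x) = \frac{1}{8}
= \frac{7}{8}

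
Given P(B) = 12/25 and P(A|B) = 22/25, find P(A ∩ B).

By definition, P(A|B) = P(A ∩ B) / P(B)
So P(A ∩ B) = P(A|B) × P(B)
= 22/25 × 12/25
= 264/625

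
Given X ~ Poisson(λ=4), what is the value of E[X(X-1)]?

E[X(X-1)] = E[X² - X] = E[X²] - E[X]
E[X] = 4
E[X²] = Var(X) + (E[X])² = 4 + (4)² = 20
E[X(X-1)] = 20 - 4 = 16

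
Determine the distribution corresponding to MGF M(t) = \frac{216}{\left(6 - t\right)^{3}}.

The MGF M(t) = \frac{216}{\left(6 - t\right)^{3}} is the standard form for the Gamma distribution.
Comparing with the known MGF formula identifies: Gamma(shape α=3, rate β=6)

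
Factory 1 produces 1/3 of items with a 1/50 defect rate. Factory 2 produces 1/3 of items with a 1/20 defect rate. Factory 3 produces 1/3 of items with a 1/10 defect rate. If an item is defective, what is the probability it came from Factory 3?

Using Bayes' theorem:
P(F1) = 1/3, P(D|F1) = 1/50
P(F2) = 1/3, P(D|F2) = 1/20
P(F3) = 1/3, P(D|F3) = 1/10
P(D) = P(D|F1)P(F1) + P(D|F2)P(F2) + P(D|F3)P(F3)
     = \frac{17}{300}
P(F3|D) = P(D|F3)P(F3) / P(D)
= \frac{10}{17}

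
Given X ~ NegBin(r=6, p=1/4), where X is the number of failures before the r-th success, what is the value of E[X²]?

Using the identity E[X²] = Var(X) + (E[X])²:
E[X] = 18
Var(X) = 72
E[X²] = 72 + (18)²
= 396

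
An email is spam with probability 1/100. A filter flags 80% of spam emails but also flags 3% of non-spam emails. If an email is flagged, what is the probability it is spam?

Let D = the rare event, + = positive/flagged.
P(D) = 1/100
P(+|D) = 80/100 = 4/5
P(+|D') = 3/100
P(+) = P(+|D)P(D) + P(+|D')P(D')
     = \frac{4}{5} × \frac{1}{100} + \frac{3}{100} × \frac{99}{100}
     = \frac{377}{10000}
P(D|+) = P(+|D)P(D)/P(+) = \frac{80}{377}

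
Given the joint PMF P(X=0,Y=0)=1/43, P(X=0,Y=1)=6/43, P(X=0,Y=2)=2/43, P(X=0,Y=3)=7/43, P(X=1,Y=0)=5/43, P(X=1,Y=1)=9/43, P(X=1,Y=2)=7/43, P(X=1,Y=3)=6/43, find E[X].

First find marginal of X:
P(X=0) = 16/43
P(X=1) = 27/43
E[X] = 0 × 16/43 + 1 × 27/43 = 27/43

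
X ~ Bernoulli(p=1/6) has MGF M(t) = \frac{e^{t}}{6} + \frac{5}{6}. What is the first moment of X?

To find E[X], compute M^(1)(0):
M^(1)(t) = \frac{e^{t}}{6}
M^(1)(0) = \frac{1}{6}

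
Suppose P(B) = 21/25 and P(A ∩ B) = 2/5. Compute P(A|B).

P(A|B) = P(A ∩ B) / P(B)
= (2/5) / (21/25)
= 10/21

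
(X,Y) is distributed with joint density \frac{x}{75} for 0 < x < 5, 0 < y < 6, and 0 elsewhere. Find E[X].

f_X(x) = ∫_0^6 \frac{x}{75} dy = \frac{2 x}{25}
E[X] = ∫_0^5 x × (\frac{2 x}{25}) dx = \frac{10}{3}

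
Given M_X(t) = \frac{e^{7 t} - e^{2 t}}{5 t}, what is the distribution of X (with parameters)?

The MGF M(t) = \frac{e^{7 t} - e^{2 t}}{5 t} is the standard form for the Uniform distribution.
Comparing with the known MGF formula identifies: Uniform(2, 7)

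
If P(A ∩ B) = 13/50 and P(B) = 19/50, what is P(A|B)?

P(A|B) = P(A ∩ B) / P(B)
= (13/50) / (19/50)
= 13/19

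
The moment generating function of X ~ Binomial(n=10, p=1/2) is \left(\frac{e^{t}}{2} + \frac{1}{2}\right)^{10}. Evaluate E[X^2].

To find E[X^2], compute M^(2)(0):
M^(1)(t) = 5 \left(\frac{e^{t}}{2} + \frac{1}{2}\right)^{9} e^{t}
M^(2)(t) = 5 \left(\frac{e^{t}}{2} + \frac{1}{2}\right)^{9} e^{t} + \frac{45 \left(\frac{e^{t}}{2} + \frac{1}{2}\right)^{8} e^{2 t}}{2}
M^(2)(0) = \frac{55}{2}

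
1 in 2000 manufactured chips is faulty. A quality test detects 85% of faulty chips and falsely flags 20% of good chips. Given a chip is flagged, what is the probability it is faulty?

Let D = the rare event, + = positive/flagged.
P(D) = 1/2000
P(+|D) = 85/100 = 17/20
P(+|D') = 20/100 = 1/5
P(+) = P(+|D)P(D) + P(+|D')P(D')
     = \frac{17}{20} × \frac{1}{2000} + \frac{1}{5} × \frac{1999}{2000}
     = \frac{8013}{40000}
P(D|+) = P(+|D)P(D)/P(+) = \frac{17}{8013}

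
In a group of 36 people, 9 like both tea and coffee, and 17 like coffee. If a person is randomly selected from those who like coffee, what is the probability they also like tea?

P(A ∩ B) = 9/36 = 1/4
P(B) = 17/36
P(A|B) = P(A ∩ B) / P(B) = (1/4) / (17/36) = 9/17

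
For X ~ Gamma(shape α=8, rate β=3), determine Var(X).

For X ~ Gamma(shape α=8, rate β=3):
Var(X) = \frac{8}{9}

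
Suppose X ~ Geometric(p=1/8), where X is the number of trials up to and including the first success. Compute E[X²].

Using the identity E[X²] = Var(X) + (E[X])²:
E[X] = 8
Var(X) = 56
E[X²] = 56 + (8)²
= 120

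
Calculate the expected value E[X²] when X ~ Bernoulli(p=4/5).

Using the identity E[X²] = Var(X) + (E[X])²:
E[X] = \frac{4}{5}
Var(X) = \frac{4}{25}
E[X²] = \frac{4}{25} + (\frac{4}{5})²
= \frac{4}{5}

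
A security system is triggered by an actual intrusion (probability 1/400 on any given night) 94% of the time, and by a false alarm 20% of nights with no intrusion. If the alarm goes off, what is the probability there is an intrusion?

Let D = the rare event, + = positive/flagged.
P(D) = 1/400
P(+|D) = 94/100 = 47/50
P(+|D') = 20/100 = 1/5
P(+) = P(+|D)P(D) + P(+|D')P(D')
     = \frac{47}{50} × \frac{1}{400} + \frac{1}{5} × \frac{399}{400}
     = \frac{4037}{20000}
P(D|+) = P(+|D)P(D)/P(+) = \frac{47}{4037}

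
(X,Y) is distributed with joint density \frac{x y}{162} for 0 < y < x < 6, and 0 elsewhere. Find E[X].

f_X(x) = ∫_0^x \frac{x y}{162} dy = \frac{x^{3}}{324}
E[X] = ∫_0^6 x × (\frac{x^{3}}{324}) dx = \frac{24}{5}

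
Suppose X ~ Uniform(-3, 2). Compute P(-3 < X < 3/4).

P(-3 < X < 3/4) = ∫_{-3}^{3/4} f(x) dx
where f(x) = \frac{1}{5}
= \frac{3}{4}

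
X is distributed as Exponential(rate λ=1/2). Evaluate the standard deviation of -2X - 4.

For X ~ Exponential(rate λ=1/2):
Var(X) = 4
SD(X) = √(Var(X)) = √(4) = 2
SD(-2X - 4) = |-2| × SD(X) = 2 × 2 = 4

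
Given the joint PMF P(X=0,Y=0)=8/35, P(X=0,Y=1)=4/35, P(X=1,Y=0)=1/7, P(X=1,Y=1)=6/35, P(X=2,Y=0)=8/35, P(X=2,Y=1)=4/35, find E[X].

First find marginal of X:
P(X=0) = 12/35
P(X=1) = 11/35
P(X=2) = 12/35
E[X] = 0 × 12/35 + 1 × 11/35 + 2 × 12/35 = 1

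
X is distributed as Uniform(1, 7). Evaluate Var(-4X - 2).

For X ~ Uniform(1, 7):
Var(X) = 3
Var(-4X - 2) = (-4)² × Var(X) = 16 × 3 = 48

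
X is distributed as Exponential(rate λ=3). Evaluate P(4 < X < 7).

P(4 < X < 7) = ∫_{4}^{7} f(x) dx
where f(x) = 3 e^{- 3 x}
= - \frac{1 - e^{9}}{e^{21}}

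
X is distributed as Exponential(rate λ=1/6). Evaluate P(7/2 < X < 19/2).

P(7/2 < X < 19/2) = ∫_{7/2}^{19/2} f(x) dx
where f(x) = \frac{e^{- \frac{x}{6}}}{6}
= - \frac{1 - e}{e^{\frac{19}{12}}}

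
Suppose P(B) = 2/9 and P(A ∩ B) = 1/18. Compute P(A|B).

P(A|B) = P(A ∩ B) / P(B)
= (1/18) / (2/9)
= 1/4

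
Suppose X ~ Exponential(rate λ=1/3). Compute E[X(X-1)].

E[X(X-1)] = E[X² - X] = E[X²] - E[X]
E[X] = 3
E[X²] = Var(X) + (E[X])² = 9 + (3)² = 18
E[X(X-1)] = 18 - 3 = 15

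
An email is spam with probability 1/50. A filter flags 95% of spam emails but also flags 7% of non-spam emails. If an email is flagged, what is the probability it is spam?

Let D = the rare event, + = positive/flagged.
P(D) = 1/50
P(+|D) = 95/100 = 19/20
P(+|D') = 7/100
P(+) = P(+|D)P(D) + P(+|D')P(D')
     = \frac{19}{20} × \frac{1}{50} + \frac{7}{100} × \frac{49}{50}
     = \frac{219}{2500}
P(D|+) = P(+|D)P(D)/P(+) = \frac{95}{438}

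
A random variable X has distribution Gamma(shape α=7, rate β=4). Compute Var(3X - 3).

For X ~ Gamma(shape α=7, rate β=4):
Var(X) = \frac{7}{16}
Var(3X - 3) = (3)² × Var(X) = 9 × \frac{7}{16} = \frac{63}{16}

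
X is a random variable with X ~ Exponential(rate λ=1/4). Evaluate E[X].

For X ~ Exponential(rate λ=1/4), the expected value is:
E[X] = 4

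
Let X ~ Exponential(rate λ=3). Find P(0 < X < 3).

P(0 < X < 3) = ∫_{0}^{3} f(x) dx
where f(x) = 3 e^{- 3 x}
= 1 - e^{-9}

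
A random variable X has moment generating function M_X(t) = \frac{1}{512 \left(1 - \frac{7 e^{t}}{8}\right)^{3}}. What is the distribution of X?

The MGF M(t) = \frac{1}{512 \left(1 - \frac{7 e^{t}}{8}\right)^{3}} is the standard form for the NegativeBinomial distribution.
Comparing with the known MGF formula identifies: NegBin(r=3, p=1/8), X = failures before r-th success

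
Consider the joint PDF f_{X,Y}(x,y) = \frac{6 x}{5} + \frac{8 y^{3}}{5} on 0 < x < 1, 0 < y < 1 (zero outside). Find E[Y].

E[Y] = ∫_0^1 ∫_0^1 y × f(x,y) dx dy
= \frac{31}{50}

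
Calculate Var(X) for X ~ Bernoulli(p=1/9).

For X ~ Bernoulli(p=1/9):
Var(X) = \frac{8}{81}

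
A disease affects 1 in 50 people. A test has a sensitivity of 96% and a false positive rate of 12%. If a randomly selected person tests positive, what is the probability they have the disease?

Let D = the rare event, + = positive/flagged.
P(D) = 1/50
P(+|D) = 96/100 = 24/25
P(+|D') = 12/100 = 3/25
P(+) = P(+|D)P(D) + P(+|D')P(D')
     = \frac{24}{25} × \frac{1}{50} + \frac{3}{25} × \frac{49}{50}
     = \frac{171}{1250}
P(D|+) = P(+|D)P(D)/P(+) = \frac{8}{57}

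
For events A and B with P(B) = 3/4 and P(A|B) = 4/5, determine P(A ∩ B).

By definition, P(A|B) = P(A ∩ B) / P(B)
So P(A ∩ B) = P(A|B) × P(B)
= 4/5 × 3/4
= 3/5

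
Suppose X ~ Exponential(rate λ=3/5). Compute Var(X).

For X ~ Exponential(rate λ=3/5):
Var(X) = \frac{25}{9}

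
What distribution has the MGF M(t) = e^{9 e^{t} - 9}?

The MGF M(t) = e^{9 e^{t} - 9} is the standard form for the Poisson distribution.
Comparing with the known MGF formula identifies: Poisson(λ=9)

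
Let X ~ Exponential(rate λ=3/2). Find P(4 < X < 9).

P(4 < X < 9) = ∫_{4}^{9} f(x) dx
where f(x) = \frac{3 e^{- \frac{3 x}{2}}}{2}
= - \frac{1}{e^{\frac{27}{2}}} + e^{-6}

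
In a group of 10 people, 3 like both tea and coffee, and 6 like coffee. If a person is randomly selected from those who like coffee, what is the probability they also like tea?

P(A ∩ B) = 3/10
P(B) = 6/10 = 3/5
P(A|B) = P(A ∩ B) / P(B) = (3/10) / (3/5) = 1/2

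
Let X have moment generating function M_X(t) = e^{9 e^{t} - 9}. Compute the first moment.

To find E[X], compute M^(1)(0):
M^(1)(t) = 9 e^{t} e^{9 e^{t} - 9}
M^(1)(0) = 9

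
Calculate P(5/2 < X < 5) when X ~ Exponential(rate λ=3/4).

P(5/2 < X < 5) = ∫_{5/2}^{5} f(x) dx
where f(x) = \frac{3 e^{- \frac{3 x}{4}}}{4}
= - \frac{1}{e^{\frac{15}{4}}} + e^{- \frac{15}{8}}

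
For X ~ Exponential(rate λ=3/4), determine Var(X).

For X ~ Exponential(rate λ=3/4):
Var(X) = \frac{16}{9}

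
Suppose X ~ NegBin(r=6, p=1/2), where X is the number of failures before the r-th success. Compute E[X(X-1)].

E[X(X-1)] = E[X² - X] = E[X²] - E[X]
E[X] = 6
E[X²] = Var(X) + (E[X])² = 12 + (6)² = 48
E[X(X-1)] = 48 - 6 = 42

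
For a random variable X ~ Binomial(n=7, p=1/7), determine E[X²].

Using the identity E[X²] = Var(X) + (E[X])²:
E[X] = 1
Var(X) = \frac{6}{7}
E[X²] = \frac{6}{7} + (1)²
= \frac{13}{7}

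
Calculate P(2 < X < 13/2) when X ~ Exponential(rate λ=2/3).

P(2 < X < 13/2) = ∫_{2}^{13/2} f(x) dx
where f(x) = \frac{2 e^{- \frac{2 x}{3}}}{3}
= - \frac{1 - e^{3}}{e^{\frac{13}{3}}}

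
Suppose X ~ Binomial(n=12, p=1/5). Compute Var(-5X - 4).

For X ~ Binomial(n=12, p=1/5):
Var(X) = \frac{48}{25}
Var(-5X - 4) = (-5)² × Var(X) = 25 × \frac{48}{25} = 48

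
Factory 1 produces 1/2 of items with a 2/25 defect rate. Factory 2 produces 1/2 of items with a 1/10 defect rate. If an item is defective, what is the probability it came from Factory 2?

Using Bayes' theorem:
P(F1) = 1/2, P(D|F1) = 2/25
P(F2) = 1/2, P(D|F2) = 1/10
P(D) = P(D|F1)P(F1) + P(D|F2)P(F2)
     = \frac{9}{100}
P(F2|D) = P(D|F2)P(F2) / P(D)
= \frac{5}{9}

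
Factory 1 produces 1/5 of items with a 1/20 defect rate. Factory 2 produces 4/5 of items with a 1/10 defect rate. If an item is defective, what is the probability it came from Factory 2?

Using Bayes' theorem:
P(F1) = 1/5, P(D|F1) = 1/20
P(F2) = 4/5, P(D|F2) = 1/10
P(D) = P(D|F1)P(F1) + P(D|F2)P(F2)
     = \frac{9}{100}
P(F2|D) = P(D|F2)P(F2) / P(D)
= \frac{8}{9}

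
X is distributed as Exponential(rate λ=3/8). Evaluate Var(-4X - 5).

For X ~ Exponential(rate λ=3/8):
Var(X) = \frac{64}{9}
Var(-4X - 5) = (-4)² × Var(X) = 16 × \frac{64}{9} = \frac{1024}{9}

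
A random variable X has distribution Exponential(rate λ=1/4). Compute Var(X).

For X ~ Exponential(rate λ=1/4):
Var(X) = 16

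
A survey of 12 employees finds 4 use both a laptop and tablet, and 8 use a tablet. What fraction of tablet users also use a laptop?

P(A ∩ B) = 4/12 = 1/3
P(B) = 8/12 = 2/3
P(A|B) = P(A ∩ B) / P(B) = (1/3) / (2/3) = 1/2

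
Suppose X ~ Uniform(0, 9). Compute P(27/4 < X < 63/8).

P(27/4 < X < 63/8) = ∫_{27/4}^{63/8} f(x) dx
where f(x) = \frac{1}{9}
= \frac{1}{8}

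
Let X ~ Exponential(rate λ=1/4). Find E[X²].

Using the identity E[X²] = Var(X) + (E[X])²:
E[X] = 4
Var(X) = 16
E[X²] = 16 + (4)²
= 32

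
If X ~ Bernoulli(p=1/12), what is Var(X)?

For X ~ Bernoulli(p=1/12):
Var(X) = \frac{11}{144}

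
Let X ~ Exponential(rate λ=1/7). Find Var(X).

For X ~ Exponential(rate λ=1/7):
Var(X) = 49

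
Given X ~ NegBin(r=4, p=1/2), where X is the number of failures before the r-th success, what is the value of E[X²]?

Using the identity E[X²] = Var(X) + (E[X])²:
E[X] = 4
Var(X) = 8
E[X²] = 8 + (4)²
= 24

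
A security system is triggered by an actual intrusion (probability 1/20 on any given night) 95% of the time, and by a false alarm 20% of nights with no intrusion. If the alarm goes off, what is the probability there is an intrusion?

Let D = the rare event, + = positive/flagged.
P(D) = 1/20
P(+|D) = 95/100 = 19/20
P(+|D') = 20/100 = 1/5
P(+) = P(+|D)P(D) + P(+|D')P(D')
     = \frac{19}{20} × \frac{1}{20} + \frac{1}{5} × \frac{19}{20}
     = \frac{19}{80}
P(D|+) = P(+|D)P(D)/P(+) = \frac{1}{5}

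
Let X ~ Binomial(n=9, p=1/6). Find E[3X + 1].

For X ~ Binomial(n=9, p=1/6):
E[X] = \frac{3}{2}
E[3X + 1] = 3 × E[X] + 1 = \frac{11}{2}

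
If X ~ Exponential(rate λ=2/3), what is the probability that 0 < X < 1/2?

P(0 < X < 1/2) = ∫_{0}^{1/2} f(x) dx
where f(x) = \frac{2 e^{- \frac{2 x}{3}}}{3}
= 1 - e^{- \frac{1}{3}}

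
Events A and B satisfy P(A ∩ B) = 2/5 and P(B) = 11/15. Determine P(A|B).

P(A|B) = P(A ∩ B) / P(B)
= (2/5) / (11/15)
= 6/11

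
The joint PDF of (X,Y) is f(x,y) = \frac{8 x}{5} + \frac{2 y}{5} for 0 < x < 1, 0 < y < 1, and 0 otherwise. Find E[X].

E[X] = ∫_0^1 ∫_0^1 x × f(x,y) dy dx
= ∫_0^1 ∫_0^1 x × (\frac{8 x}{5} + \frac{2 y}{5}) dy dx
= \frac{19}{30}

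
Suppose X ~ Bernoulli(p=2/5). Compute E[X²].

Using the identity E[X²] = Var(X) + (E[X])²:
E[X] = \frac{2}{5}
Var(X) = \frac{6}{25}
E[X²] = \frac{6}{25} + (\frac{2}{5})²
= \frac{2}{5}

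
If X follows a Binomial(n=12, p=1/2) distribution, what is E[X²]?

Using the identity E[X²] = Var(X) + (E[X])²:
E[X] = 6
Var(X) = 3
E[X²] = 3 + (6)²
= 39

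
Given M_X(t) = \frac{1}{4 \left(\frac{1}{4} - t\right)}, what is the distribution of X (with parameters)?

The MGF M(t) = \frac{1}{4 \left(\frac{1}{4} - t\right)} is the standard form for the Exponential distribution.
Comparing with the known MGF formula identifies: Exponential(rate λ=1/4)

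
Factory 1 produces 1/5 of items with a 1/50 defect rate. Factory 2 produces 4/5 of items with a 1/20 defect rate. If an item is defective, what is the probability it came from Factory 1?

Using Bayes' theorem:
P(F1) = 1/5, P(D|F1) = 1/50
P(F2) = 4/5, P(D|F2) = 1/20
P(D) = P(D|F1)P(F1) + P(D|F2)P(F2)
     = \frac{11}{250}
P(F1|D) = P(D|F1)P(F1) / P(D)
= \frac{1}{11}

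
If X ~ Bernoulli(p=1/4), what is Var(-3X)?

For X ~ Bernoulli(p=1/4):
Var(X) = \frac{3}{16}
Var(-3X) = (-3)² × Var(X) = 9 × \frac{3}{16} = \frac{27}{16}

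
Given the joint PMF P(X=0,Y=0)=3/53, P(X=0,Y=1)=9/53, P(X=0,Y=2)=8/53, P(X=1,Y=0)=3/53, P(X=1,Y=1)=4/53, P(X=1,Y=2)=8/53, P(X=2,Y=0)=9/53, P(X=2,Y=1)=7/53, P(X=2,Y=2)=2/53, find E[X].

First find marginal of X:
P(X=0) = 20/53
P(X=1) = 15/53
P(X=2) = 18/53
E[X] = 0 × 20/53 + 1 × 15/53 + 2 × 18/53 = 51/53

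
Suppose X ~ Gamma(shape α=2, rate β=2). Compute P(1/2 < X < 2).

P(1/2 < X < 2) = ∫_{1/2}^{2} f(x) dx
where f(x) = 4 x e^{- 2 x}
= \frac{-5 + 2 e^{3}}{e^{4}}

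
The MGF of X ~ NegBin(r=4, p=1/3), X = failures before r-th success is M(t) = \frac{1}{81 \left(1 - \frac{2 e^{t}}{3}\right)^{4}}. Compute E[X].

To find E[X], compute M^(1)(0):
M^(1)(t) = \frac{8 e^{t}}{243 \left(1 - \frac{2 e^{t}}{3}\right)^{5}}
M^(1)(0) = 8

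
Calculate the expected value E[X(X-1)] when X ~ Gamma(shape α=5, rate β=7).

E[X(X-1)] = E[X² - X] = E[X²] - E[X]
E[X] = \frac{5}{7}
E[X²] = Var(X) + (E[X])² = \frac{5}{49} + (\frac{5}{7})² = \frac{30}{49}
E[X(X-1)] = \frac{30}{49} - \frac{5}{7} = - \frac{5}{49}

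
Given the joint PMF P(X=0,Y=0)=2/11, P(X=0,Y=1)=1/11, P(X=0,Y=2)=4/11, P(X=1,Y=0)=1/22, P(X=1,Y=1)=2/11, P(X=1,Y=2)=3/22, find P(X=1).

P(X=1) = P(X=1,Y=0) + P(X=1,Y=1) + P(X=1,Y=2)
= 1/22 + 2/11 + 3/22
= 4/11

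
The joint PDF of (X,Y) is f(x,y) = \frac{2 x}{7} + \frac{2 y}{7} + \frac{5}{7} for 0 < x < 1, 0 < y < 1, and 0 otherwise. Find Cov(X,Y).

E[XY] = ∫∫ xy × f(x,y) dx dy = \frac{23}{84}
E[X] = \frac{11}{21}
E[Y] = \frac{11}{21}
Cov(X,Y) = E[XY] - E[X]E[Y] = - \frac{1}{1764}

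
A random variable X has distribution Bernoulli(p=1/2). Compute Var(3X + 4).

For X ~ Bernoulli(p=1/2):
Var(X) = \frac{1}{4}
Var(3X + 4) = (3)² × Var(X) = 9 × \frac{1}{4} = \frac{9}{4}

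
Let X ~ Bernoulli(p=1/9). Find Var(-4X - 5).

For X ~ Bernoulli(p=1/9):
Var(X) = \frac{8}{81}
Var(-4X - 5) = (-4)² × Var(X) = 16 × \frac{8}{81} = \frac{128}{81}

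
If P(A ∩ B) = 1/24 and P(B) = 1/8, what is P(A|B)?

P(A|B) = P(A ∩ B) / P(B)
= (1/24) / (1/8)
= 1/3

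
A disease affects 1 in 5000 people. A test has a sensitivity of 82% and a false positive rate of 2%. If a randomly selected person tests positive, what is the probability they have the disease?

Let D = the rare event, + = positive/flagged.
P(D) = 1/5000
P(+|D) = 82/100 = 41/50
P(+|D') = 2/100 = 1/50
P(+) = P(+|D)P(D) + P(+|D')P(D')
     = \frac{41}{50} × \frac{1}{5000} + \frac{1}{50} × \frac{4999}{5000}
     = \frac{63}{3125}
P(D|+) = P(+|D)P(D)/P(+) = \frac{41}{5040}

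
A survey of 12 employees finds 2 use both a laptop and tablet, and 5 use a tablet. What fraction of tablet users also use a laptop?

P(A ∩ B) = 2/12 = 1/6
P(B) = 5/12
P(A|B) = P(A ∩ B) / P(B) = (1/6) / (5/12) = 2/5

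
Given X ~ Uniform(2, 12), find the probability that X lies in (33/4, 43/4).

P(33/4 < X < 43/4) = ∫_{33/4}^{43/4} f(x) dx
where f(x) = \frac{1}{10}
= \frac{1}{4}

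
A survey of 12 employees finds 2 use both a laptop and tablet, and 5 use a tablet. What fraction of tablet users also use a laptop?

P(A ∩ B) = 2/12 = 1/6
P(B) = 5/12
P(A|B) = P(A ∩ B) / P(B) = (1/6) / (5/12) = 2/5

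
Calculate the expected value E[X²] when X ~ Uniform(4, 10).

Using the identity E[X²] = Var(X) + (E[X])²:
E[X] = 7
Var(X) = 3
E[X²] = 3 + (7)²
= 52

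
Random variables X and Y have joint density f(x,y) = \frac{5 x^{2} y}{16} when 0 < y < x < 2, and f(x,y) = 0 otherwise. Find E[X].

f_X(x) = ∫_0^x \frac{5 x^{2} y}{16} dy = \frac{5 x^{4}}{32}
E[X] = ∫_0^2 x × (\frac{5 x^{4}}{32}) dx = \frac{5}{3}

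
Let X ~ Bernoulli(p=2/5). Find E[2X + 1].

For X ~ Bernoulli(p=2/5):
E[X] = \frac{2}{5}
E[2X + 1] = 2 × E[X] + 1 = \frac{9}{5}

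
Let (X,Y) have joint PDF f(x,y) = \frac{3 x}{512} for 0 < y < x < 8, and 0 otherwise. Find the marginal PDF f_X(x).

f_X(x) = ∫_0^x \frac{3 x}{512} dy = \frac{3 x^{2}}{512}
for 0 < x < 8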